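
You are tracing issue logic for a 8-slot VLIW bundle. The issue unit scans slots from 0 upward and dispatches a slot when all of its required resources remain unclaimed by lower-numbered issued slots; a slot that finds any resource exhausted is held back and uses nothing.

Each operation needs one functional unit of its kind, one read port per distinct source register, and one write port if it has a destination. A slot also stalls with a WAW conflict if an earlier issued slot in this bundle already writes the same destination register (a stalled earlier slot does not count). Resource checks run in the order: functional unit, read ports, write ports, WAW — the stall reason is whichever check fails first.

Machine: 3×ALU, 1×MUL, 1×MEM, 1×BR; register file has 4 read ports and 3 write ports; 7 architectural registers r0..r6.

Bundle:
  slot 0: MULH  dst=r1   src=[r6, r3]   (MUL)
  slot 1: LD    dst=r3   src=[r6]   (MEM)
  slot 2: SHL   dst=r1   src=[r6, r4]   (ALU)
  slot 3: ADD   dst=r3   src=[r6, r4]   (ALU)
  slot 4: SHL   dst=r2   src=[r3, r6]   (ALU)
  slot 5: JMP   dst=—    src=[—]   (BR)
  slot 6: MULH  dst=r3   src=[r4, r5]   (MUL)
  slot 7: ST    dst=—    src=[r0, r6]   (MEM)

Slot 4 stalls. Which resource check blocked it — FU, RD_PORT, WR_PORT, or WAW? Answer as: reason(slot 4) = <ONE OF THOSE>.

reason(slot 4) = RD_PORT

[0] MUL needs rd=2 wr=1: ok; after: ALU=3 MUL=0 MEM=1 BR=1, R=2, W=2
[1] MEM needs rd=1 wr=1: ok; after: ALU=3 MUL=0 MEM=0 BR=1, R=1, W=1
[2] ALU needs rd=2 wr=1: RD_PORT; after: ALU=3 MUL=0 MEM=0 BR=1, R=1, W=1
[3] ALU needs rd=2 wr=1: RD_PORT; after: ALU=3 MUL=0 MEM=0 BR=1, R=1, W=1
[4] ALU needs rd=2 wr=1: RD_PORT; after: ALU=3 MUL=0 MEM=0 BR=1, R=1, W=1
[5] BR needs rd=0 wr=0: ok; after: ALU=3 MUL=0 MEM=0 BR=0, R=1, W=1
[6] MUL needs rd=2 wr=1: FU; after: ALU=3 MUL=0 MEM=0 BR=0, R=1, W=1
[7] MEM needs rd=2 wr=0: FU; after: ALU=3 MUL=0 MEM=0 BR=0, R=1, W=1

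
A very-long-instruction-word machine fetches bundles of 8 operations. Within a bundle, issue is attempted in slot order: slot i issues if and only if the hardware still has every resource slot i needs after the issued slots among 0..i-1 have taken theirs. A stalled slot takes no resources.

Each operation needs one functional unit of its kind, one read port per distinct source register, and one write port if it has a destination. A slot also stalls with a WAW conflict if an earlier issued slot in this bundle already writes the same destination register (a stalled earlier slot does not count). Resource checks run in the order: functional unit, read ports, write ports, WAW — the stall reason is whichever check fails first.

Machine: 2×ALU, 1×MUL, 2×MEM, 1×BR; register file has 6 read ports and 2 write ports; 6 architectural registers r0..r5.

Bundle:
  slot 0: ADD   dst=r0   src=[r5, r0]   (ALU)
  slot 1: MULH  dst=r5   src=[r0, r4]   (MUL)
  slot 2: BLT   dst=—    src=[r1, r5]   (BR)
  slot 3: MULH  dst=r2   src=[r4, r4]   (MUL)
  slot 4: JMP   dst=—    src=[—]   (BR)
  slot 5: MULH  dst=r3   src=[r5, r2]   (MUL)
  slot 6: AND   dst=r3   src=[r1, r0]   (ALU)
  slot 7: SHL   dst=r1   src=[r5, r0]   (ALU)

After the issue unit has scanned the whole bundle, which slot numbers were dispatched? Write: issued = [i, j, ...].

issued = [0, 1, 2]

slot 0 (ALU): ISSUE — free A1,Mu1,Ld2,B1 rp4 wp1
slot 1 (MUL): ISSUE — free A1,Mu0,Ld2,B1 rp2 wp0
slot 2 (BR): ISSUE — free A1,Mu0,Ld2,B0 rp0 wp0
slot 3 (MUL): stall FU — free A1,Mu0,Ld2,B0 rp0 wp0
slot 4 (BR): stall FU — free A1,Mu0,Ld2,B0 rp0 wp0
slot 5 (MUL): stall FU — free A1,Mu0,Ld2,B0 rp0 wp0
slot 6 (ALU): stall RD_PORT — free A1,Mu0,Ld2,B0 rp0 wp0
slot 7 (ALU): stall RD_PORT — free A1,Mu0,Ld2,B0 rp0 wp0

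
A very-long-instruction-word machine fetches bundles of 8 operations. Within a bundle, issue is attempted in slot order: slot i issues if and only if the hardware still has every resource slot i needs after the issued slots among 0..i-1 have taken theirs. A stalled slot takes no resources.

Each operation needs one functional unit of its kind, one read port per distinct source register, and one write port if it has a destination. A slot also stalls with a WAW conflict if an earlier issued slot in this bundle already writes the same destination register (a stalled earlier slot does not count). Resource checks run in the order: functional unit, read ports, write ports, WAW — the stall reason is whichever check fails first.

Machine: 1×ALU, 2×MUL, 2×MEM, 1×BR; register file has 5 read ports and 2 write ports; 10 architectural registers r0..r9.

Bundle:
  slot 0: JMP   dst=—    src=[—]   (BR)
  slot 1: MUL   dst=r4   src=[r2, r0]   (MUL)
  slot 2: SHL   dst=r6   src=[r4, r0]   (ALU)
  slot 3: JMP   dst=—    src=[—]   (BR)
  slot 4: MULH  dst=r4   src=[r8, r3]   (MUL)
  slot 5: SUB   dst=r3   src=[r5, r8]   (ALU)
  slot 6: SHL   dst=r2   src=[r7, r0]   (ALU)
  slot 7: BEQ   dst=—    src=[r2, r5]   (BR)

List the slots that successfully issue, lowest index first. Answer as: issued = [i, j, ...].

  0. BR ⇒ go  {1A/2Mu/2Ld/0B | 5r 2w}
  1. MUL→r4 ⇒ go  {1A/1Mu/2Ld/0B | 3r 1w}
  2. ALU→r6 ⇒ go  {0A/1Mu/2Ld/0B | 1r 0w}
  3. BR ⇒ no(FU)  {0A/1Mu/2Ld/0B | 1r 0w}
  4. MUL→r4 ⇒ no(RD_PORT)  {0A/1Mu/2Ld/0B | 1r 0w}
  5. ALU→r3 ⇒ no(FU)  {0A/1Mu/2Ld/0B | 1r 0w}
  6. ALU→r2 ⇒ no(FU)  {0A/1Mu/2Ld/0B | 1r 0w}
  7. BR ⇒ no(FU)  {0A/1Mu/2Ld/0B | 1r 0w}

issued = [0, 1, 2]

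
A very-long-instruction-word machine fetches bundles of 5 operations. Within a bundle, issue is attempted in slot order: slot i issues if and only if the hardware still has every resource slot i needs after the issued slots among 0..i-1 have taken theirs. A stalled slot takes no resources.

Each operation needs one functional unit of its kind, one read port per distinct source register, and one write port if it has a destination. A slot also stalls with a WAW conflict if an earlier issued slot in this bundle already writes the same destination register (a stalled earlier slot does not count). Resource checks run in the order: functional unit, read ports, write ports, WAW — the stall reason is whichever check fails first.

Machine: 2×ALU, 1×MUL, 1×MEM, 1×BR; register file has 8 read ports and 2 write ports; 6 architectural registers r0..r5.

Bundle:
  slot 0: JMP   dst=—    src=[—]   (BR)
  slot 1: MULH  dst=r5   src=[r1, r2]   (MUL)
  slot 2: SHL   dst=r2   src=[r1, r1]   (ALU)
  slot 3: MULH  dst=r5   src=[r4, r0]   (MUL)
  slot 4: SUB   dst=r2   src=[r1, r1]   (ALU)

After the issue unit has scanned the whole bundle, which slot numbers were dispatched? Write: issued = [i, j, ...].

[0] BR needs rd=0 wr=0: ok; after: ALU=2 MUL=1 MEM=1 BR=0, R=8, W=2
[1] MUL needs rd=2 wr=1: ok; after: ALU=2 MUL=0 MEM=1 BR=0, R=6, W=1
[2] ALU needs rd=1 wr=1: ok; after: ALU=1 MUL=0 MEM=1 BR=0, R=5, W=0
[3] MUL needs rd=2 wr=1: FU; after: ALU=1 MUL=0 MEM=1 BR=0, R=5, W=0
[4] ALU needs rd=1 wr=1: WR_PORT; after: ALU=1 MUL=0 MEM=1 BR=0, R=5, W=0

issued = [0, 1, 2]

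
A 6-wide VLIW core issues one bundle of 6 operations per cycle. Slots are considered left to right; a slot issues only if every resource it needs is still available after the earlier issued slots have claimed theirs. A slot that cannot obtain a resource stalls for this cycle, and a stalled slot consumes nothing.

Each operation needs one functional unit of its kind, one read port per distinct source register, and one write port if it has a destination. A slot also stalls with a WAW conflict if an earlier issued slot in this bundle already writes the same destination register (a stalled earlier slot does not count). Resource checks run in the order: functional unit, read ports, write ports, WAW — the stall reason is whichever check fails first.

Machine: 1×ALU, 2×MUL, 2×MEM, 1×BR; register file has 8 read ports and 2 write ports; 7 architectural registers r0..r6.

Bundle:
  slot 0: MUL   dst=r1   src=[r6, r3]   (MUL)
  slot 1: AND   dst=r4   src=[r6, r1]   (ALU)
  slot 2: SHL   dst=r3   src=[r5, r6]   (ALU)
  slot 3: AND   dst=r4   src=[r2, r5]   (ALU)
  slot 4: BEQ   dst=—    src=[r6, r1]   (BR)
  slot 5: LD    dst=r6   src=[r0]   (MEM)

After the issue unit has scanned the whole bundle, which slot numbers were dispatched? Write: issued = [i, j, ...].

issued = [0, 1, 4]

#0 MUL src=r6,r3 dispatched  <A:1 Mu:1 Ld:2 B:1 rd:6 wr:1>
#1 ALU src=r6,r1 dispatched  <A:0 Mu:1 Ld:2 B:1 rd:4 wr:0>
#2 ALU src=r5,r6 held:FU  <A:0 Mu:1 Ld:2 B:1 rd:4 wr:0>
#3 ALU src=r2,r5 held:FU  <A:0 Mu:1 Ld:2 B:1 rd:4 wr:0>
#4 BR src=r6,r1 dispatched  <A:0 Mu:1 Ld:2 B:0 rd:2 wr:0>
#5 MEM src=r0 held:WR_PORT  <A:0 Mu:1 Ld:2 B:0 rd:2 wr:0>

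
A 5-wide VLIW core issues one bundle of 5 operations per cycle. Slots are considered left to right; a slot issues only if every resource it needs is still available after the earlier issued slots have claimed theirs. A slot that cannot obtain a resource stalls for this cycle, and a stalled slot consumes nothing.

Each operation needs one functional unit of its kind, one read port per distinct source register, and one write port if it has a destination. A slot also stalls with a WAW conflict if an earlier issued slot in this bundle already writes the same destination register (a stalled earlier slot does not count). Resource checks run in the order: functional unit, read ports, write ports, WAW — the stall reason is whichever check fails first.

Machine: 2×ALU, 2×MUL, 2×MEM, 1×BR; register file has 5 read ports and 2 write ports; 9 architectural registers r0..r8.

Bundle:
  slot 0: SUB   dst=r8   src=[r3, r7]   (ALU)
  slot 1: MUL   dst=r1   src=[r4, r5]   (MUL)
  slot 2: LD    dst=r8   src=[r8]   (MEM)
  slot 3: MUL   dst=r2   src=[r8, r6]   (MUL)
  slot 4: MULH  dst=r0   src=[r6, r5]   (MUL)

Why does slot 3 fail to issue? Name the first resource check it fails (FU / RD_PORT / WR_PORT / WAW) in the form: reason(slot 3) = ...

reason(slot 3) = RD_PORT

[0] ALU needs rd=2 wr=1: ok; after: ALU=1 MUL=2 MEM=2 BR=1, R=3, W=1
[1] MUL needs rd=2 wr=1: ok; after: ALU=1 MUL=1 MEM=2 BR=1, R=1, W=0
[2] MEM needs rd=1 wr=1: WR_PORT; after: ALU=1 MUL=1 MEM=2 BR=1, R=1, W=0
[3] MUL needs rd=2 wr=1: RD_PORT; after: ALU=1 MUL=1 MEM=2 BR=1, R=1, W=0
[4] MUL needs rd=2 wr=1: RD_PORT; after: ALU=1 MUL=1 MEM=2 BR=1, R=1, W=0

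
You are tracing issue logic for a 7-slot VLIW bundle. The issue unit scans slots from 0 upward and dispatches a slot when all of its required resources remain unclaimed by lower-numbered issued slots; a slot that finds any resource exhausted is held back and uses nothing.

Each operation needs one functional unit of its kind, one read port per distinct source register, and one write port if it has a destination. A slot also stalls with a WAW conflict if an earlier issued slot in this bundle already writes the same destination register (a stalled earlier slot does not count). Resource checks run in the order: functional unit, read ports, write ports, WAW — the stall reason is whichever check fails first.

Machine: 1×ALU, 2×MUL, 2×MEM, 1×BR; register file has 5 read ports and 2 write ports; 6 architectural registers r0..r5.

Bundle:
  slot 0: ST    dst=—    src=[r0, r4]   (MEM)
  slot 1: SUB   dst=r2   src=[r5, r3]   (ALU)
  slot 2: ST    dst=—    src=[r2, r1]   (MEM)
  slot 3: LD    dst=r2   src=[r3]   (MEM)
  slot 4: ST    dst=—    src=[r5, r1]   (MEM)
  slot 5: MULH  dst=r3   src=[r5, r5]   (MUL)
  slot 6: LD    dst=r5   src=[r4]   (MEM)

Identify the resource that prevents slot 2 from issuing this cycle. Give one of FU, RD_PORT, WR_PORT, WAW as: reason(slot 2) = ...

#0 MEM src=r0,r4 dispatched  <A:1 Mu:2 Ld:1 B:1 rd:3 wr:2>
#1 ALU src=r5,r3 dispatched  <A:0 Mu:2 Ld:1 B:1 rd:1 wr:1>
#2 MEM src=r2,r1 held:RD_PORT  <A:0 Mu:2 Ld:1 B:1 rd:1 wr:1>
#3 MEM src=r3 held:WAW  <A:0 Mu:2 Ld:1 B:1 rd:1 wr:1>
#4 MEM src=r5,r1 held:RD_PORT  <A:0 Mu:2 Ld:1 B:1 rd:1 wr:1>
#5 MUL src=r5,r5 dispatched  <A:0 Mu:1 Ld:1 B:1 rd:0 wr:0>
#6 MEM src=r4 held:RD_PORT  <A:0 Mu:1 Ld:1 B:1 rd:0 wr:0>

reason(slot 2) = RD_PORT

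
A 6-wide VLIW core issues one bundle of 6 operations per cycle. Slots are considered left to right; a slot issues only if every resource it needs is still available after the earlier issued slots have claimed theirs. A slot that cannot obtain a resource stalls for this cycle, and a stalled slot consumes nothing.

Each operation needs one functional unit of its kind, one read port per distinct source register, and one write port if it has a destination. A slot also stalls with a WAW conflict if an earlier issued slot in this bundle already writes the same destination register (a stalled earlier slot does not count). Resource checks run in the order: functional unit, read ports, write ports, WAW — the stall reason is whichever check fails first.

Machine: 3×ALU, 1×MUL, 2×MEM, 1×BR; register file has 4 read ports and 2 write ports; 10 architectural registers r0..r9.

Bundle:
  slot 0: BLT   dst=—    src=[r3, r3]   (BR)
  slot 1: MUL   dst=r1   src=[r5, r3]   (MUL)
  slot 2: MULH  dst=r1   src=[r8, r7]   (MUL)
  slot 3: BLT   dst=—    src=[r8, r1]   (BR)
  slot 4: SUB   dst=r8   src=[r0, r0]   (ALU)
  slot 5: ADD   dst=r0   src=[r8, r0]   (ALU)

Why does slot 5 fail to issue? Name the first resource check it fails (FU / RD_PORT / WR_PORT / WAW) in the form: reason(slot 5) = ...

reason(slot 5) = RD_PORT

slot 0 (BR): ISSUE — free A3,Mu1,Ld2,B0 rp3 wp2
slot 1 (MUL): ISSUE — free A3,Mu0,Ld2,B0 rp1 wp1
slot 2 (MUL): stall FU — free A3,Mu0,Ld2,B0 rp1 wp1
slot 3 (BR): stall FU — free A3,Mu0,Ld2,B0 rp1 wp1
slot 4 (ALU): ISSUE — free A2,Mu0,Ld2,B0 rp0 wp0
slot 5 (ALU): stall RD_PORT — free A2,Mu0,Ld2,B0 rp0 wp0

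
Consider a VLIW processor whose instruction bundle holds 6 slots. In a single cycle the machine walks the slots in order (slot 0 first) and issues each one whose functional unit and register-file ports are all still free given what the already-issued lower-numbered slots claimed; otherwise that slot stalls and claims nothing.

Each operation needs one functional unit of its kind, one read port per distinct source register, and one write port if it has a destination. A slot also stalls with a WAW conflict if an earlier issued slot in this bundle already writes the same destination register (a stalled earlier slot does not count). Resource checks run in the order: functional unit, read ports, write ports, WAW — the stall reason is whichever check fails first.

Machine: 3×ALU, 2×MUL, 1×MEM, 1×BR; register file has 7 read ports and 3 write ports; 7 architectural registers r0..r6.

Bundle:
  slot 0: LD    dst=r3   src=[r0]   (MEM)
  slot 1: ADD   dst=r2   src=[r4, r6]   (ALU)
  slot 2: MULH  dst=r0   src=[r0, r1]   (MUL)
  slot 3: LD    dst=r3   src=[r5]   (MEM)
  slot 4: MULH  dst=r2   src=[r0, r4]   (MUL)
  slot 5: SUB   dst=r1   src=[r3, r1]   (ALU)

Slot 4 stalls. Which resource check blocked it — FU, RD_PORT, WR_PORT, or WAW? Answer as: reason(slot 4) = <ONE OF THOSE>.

reason(slot 4) = WR_PORT

(0) want 1×MEM +1rd +1wr — yes → AL3|MU2|ME0|BR1|rd6|wr2
(1) want 1×ALU +2rd +1wr — yes → AL2|MU2|ME0|BR1|rd4|wr1
(2) want 1×MUL +2rd +1wr — yes → AL2|MU1|ME0|BR1|rd2|wr0
(3) want 1×MEM +1rd +1wr — FU → AL2|MU1|ME0|BR1|rd2|wr0
(4) want 1×MUL +2rd +1wr — WR_PORT → AL2|MU1|ME0|BR1|rd2|wr0
(5) want 1×ALU +2rd +1wr — WR_PORT → AL2|MU1|ME0|BR1|rd2|wr0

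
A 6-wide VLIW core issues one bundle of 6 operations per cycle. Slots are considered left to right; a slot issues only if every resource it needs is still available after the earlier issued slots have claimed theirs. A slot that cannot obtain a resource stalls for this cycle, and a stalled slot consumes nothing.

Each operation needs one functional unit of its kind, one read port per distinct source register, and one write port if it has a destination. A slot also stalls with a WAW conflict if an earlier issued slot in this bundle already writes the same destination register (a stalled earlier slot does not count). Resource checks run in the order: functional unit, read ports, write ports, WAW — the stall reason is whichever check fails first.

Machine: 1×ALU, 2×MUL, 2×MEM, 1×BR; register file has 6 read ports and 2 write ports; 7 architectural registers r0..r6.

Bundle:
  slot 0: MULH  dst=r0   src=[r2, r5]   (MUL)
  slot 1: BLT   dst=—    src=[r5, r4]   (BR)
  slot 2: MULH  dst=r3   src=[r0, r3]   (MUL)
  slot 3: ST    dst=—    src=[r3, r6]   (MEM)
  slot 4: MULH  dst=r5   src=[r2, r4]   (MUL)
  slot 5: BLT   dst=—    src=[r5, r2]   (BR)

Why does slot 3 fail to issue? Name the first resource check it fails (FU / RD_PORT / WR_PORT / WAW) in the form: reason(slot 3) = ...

reason(slot 3) = RD_PORT

#0 MUL src=r2,r5 dispatched  <A:1 Mu:1 Ld:2 B:1 rd:4 wr:1>
#1 BR src=r5,r4 dispatched  <A:1 Mu:1 Ld:2 B:0 rd:2 wr:1>
#2 MUL src=r0,r3 dispatched  <A:1 Mu:0 Ld:2 B:0 rd:0 wr:0>
#3 MEM src=r3,r6 held:RD_PORT  <A:1 Mu:0 Ld:2 B:0 rd:0 wr:0>
#4 MUL src=r2,r4 held:FU  <A:1 Mu:0 Ld:2 B:0 rd:0 wr:0>
#5 BR src=r5,r2 held:FU  <A:1 Mu:0 Ld:2 B:0 rd:0 wr:0>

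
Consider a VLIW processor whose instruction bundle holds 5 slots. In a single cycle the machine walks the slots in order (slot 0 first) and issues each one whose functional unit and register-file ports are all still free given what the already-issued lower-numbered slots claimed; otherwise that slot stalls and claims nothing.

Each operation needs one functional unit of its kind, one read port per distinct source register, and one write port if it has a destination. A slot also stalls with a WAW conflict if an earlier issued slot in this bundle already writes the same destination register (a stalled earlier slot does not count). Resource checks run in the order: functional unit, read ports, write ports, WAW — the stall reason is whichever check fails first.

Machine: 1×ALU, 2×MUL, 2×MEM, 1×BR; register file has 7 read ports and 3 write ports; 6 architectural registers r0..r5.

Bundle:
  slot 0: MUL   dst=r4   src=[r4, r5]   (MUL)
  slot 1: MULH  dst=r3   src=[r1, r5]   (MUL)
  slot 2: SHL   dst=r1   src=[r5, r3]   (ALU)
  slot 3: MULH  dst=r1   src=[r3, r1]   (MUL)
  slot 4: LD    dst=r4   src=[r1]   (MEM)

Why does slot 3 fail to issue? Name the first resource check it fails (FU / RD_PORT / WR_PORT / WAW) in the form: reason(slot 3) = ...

reason(slot 3) = FU

(0) want 1×MUL +2rd +1wr — yes → AL1|MU1|ME2|BR1|rd5|wr2
(1) want 1×MUL +2rd +1wr — yes → AL1|MU0|ME2|BR1|rd3|wr1
(2) want 1×ALU +2rd +1wr — yes → AL0|MU0|ME2|BR1|rd1|wr0
(3) want 1×MUL +2rd +1wr — FU → AL0|MU0|ME2|BR1|rd1|wr0
(4) want 1×MEM +1rd +1wr — WR_PORT → AL0|MU0|ME2|BR1|rd1|wr0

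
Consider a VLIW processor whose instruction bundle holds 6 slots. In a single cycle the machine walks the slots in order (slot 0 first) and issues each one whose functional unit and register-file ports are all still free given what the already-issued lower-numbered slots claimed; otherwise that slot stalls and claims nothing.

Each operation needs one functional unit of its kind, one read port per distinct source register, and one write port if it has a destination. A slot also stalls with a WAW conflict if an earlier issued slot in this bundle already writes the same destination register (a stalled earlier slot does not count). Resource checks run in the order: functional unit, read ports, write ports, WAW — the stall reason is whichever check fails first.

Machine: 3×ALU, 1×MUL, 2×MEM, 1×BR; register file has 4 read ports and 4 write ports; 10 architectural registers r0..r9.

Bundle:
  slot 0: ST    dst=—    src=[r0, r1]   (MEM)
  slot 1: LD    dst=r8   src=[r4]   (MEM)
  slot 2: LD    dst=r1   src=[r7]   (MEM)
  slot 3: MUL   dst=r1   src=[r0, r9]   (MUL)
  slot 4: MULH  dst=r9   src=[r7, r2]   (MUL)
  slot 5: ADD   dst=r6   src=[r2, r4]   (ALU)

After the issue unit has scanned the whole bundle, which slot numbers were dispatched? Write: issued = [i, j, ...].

(0) want 1×MEM +2rd +0wr — yes → AL3|MU1|ME1|BR1|rd2|wr4
(1) want 1×MEM +1rd +1wr — yes → AL3|MU1|ME0|BR1|rd1|wr3
(2) want 1×MEM +1rd +1wr — FU → AL3|MU1|ME0|BR1|rd1|wr3
(3) want 1×MUL +2rd +1wr — RD_PORT → AL3|MU1|ME0|BR1|rd1|wr3
(4) want 1×MUL +2rd +1wr — RD_PORT → AL3|MU1|ME0|BR1|rd1|wr3
(5) want 1×ALU +2rd +1wr — RD_PORT → AL3|MU1|ME0|BR1|rd1|wr3

issued = [0, 1]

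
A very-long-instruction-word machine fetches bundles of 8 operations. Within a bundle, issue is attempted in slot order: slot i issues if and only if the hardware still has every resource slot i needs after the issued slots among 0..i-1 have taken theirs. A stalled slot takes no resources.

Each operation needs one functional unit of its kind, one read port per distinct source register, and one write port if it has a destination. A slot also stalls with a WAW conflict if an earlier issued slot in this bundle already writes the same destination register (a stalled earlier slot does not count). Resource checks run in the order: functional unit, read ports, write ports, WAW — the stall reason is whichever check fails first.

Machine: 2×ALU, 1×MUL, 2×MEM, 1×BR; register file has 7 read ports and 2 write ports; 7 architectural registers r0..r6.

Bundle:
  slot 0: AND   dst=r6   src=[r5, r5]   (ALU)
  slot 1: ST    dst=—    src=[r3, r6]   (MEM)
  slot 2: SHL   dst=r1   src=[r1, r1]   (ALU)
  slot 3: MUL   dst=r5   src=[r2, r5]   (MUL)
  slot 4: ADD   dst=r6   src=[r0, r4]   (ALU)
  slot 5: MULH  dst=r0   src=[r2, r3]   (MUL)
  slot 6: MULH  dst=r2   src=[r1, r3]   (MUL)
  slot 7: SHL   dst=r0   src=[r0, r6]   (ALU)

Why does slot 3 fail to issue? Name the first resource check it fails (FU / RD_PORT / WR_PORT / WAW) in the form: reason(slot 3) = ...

reason(slot 3) = WR_PORT

slot 0 (ALU): ISSUE — free A1,Mu1,Ld2,B1 rp6 wp1
slot 1 (MEM): ISSUE — free A1,Mu1,Ld1,B1 rp4 wp1
slot 2 (ALU): ISSUE — free A0,Mu1,Ld1,B1 rp3 wp0
slot 3 (MUL): stall WR_PORT — free A0,Mu1,Ld1,B1 rp3 wp0
slot 4 (ALU): stall FU — free A0,Mu1,Ld1,B1 rp3 wp0
slot 5 (MUL): stall WR_PORT — free A0,Mu1,Ld1,B1 rp3 wp0
slot 6 (MUL): stall WR_PORT — free A0,Mu1,Ld1,B1 rp3 wp0
slot 7 (ALU): stall FU — free A0,Mu1,Ld1,B1 rp3 wp0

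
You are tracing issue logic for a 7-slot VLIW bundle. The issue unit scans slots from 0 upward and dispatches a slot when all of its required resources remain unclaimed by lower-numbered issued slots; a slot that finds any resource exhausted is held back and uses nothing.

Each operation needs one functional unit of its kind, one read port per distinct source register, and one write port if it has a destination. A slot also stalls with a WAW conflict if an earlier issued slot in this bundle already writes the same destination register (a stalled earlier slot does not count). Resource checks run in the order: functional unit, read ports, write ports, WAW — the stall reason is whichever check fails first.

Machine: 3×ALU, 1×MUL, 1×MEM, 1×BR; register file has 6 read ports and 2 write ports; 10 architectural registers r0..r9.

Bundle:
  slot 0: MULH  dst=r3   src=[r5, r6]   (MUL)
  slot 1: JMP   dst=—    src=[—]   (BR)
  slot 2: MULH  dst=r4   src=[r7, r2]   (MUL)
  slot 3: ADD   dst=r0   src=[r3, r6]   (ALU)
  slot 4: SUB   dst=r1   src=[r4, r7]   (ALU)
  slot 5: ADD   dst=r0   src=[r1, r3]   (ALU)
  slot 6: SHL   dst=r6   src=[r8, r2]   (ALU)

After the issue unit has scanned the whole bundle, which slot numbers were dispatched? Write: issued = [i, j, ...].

issued = [0, 1, 3]

#0 MUL src=r5,r6 dispatched  <A:3 Mu:0 Ld:1 B:1 rd:4 wr:1>
#1 BR src=- dispatched  <A:3 Mu:0 Ld:1 B:0 rd:4 wr:1>
#2 MUL src=r7,r2 held:FU  <A:3 Mu:0 Ld:1 B:0 rd:4 wr:1>
#3 ALU src=r3,r6 dispatched  <A:2 Mu:0 Ld:1 B:0 rd:2 wr:0>
#4 ALU src=r4,r7 held:WR_PORT  <A:2 Mu:0 Ld:1 B:0 rd:2 wr:0>
#5 ALU src=r1,r3 held:WR_PORT  <A:2 Mu:0 Ld:1 B:0 rd:2 wr:0>
#6 ALU src=r8,r2 held:WR_PORT  <A:2 Mu:0 Ld:1 B:0 rd:2 wr:0>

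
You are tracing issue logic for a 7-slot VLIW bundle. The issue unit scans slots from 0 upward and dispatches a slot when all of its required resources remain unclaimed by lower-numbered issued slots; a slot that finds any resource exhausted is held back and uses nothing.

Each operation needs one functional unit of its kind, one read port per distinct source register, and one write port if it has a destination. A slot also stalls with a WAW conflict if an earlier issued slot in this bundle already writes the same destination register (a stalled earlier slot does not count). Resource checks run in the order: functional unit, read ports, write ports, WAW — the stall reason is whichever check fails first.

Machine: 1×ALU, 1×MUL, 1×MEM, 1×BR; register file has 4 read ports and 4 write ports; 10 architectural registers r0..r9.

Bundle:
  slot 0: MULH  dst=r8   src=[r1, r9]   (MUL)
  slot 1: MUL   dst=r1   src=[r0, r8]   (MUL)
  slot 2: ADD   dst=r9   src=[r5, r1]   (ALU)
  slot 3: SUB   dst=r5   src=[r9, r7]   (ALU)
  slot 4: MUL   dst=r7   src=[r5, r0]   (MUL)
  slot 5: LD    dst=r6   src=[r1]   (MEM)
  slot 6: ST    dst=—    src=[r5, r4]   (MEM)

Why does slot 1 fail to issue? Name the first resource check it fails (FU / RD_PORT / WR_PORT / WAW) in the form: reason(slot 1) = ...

#0 MUL src=r1,r9 dispatched  <A:1 Mu:0 Ld:1 B:1 rd:2 wr:3>
#1 MUL src=r0,r8 held:FU  <A:1 Mu:0 Ld:1 B:1 rd:2 wr:3>
#2 ALU src=r5,r1 dispatched  <A:0 Mu:0 Ld:1 B:1 rd:0 wr:2>
#3 ALU src=r9,r7 held:FU  <A:0 Mu:0 Ld:1 B:1 rd:0 wr:2>
#4 MUL src=r5,r0 held:FU  <A:0 Mu:0 Ld:1 B:1 rd:0 wr:2>
#5 MEM src=r1 held:RD_PORT  <A:0 Mu:0 Ld:1 B:1 rd:0 wr:2>
#6 MEM src=r5,r4 held:RD_PORT  <A:0 Mu:0 Ld:1 B:1 rd:0 wr:2>

reason(slot 1) = FU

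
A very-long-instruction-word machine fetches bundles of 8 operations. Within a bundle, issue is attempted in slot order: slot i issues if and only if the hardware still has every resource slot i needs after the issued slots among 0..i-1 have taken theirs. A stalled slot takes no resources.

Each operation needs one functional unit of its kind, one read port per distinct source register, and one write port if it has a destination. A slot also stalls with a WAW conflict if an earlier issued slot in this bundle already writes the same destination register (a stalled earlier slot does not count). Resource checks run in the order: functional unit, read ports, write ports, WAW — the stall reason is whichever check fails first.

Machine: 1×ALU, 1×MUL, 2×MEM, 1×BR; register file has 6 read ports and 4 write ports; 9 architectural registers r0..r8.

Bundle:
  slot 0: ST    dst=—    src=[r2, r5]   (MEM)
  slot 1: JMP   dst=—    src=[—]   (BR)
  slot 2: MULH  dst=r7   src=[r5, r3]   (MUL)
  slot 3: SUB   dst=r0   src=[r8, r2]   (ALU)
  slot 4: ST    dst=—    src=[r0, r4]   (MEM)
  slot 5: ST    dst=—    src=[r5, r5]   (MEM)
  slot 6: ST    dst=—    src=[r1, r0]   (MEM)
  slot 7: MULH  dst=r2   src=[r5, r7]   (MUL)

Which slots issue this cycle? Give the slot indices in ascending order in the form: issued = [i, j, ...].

[0] MEM needs rd=2 wr=0: ok; after: ALU=1 MUL=1 MEM=1 BR=1, R=4, W=4
[1] BR needs rd=0 wr=0: ok; after: ALU=1 MUL=1 MEM=1 BR=0, R=4, W=4
[2] MUL needs rd=2 wr=1: ok; after: ALU=1 MUL=0 MEM=1 BR=0, R=2, W=3
[3] ALU needs rd=2 wr=1: ok; after: ALU=0 MUL=0 MEM=1 BR=0, R=0, W=2
[4] MEM needs rd=2 wr=0: RD_PORT; after: ALU=0 MUL=0 MEM=1 BR=0, R=0, W=2
[5] MEM needs rd=1 wr=0: RD_PORT; after: ALU=0 MUL=0 MEM=1 BR=0, R=0, W=2
[6] MEM needs rd=2 wr=0: RD_PORT; after: ALU=0 MUL=0 MEM=1 BR=0, R=0, W=2
[7] MUL needs rd=2 wr=1: FU; after: ALU=0 MUL=0 MEM=1 BR=0, R=0, W=2

issued = [0, 1, 2, 3]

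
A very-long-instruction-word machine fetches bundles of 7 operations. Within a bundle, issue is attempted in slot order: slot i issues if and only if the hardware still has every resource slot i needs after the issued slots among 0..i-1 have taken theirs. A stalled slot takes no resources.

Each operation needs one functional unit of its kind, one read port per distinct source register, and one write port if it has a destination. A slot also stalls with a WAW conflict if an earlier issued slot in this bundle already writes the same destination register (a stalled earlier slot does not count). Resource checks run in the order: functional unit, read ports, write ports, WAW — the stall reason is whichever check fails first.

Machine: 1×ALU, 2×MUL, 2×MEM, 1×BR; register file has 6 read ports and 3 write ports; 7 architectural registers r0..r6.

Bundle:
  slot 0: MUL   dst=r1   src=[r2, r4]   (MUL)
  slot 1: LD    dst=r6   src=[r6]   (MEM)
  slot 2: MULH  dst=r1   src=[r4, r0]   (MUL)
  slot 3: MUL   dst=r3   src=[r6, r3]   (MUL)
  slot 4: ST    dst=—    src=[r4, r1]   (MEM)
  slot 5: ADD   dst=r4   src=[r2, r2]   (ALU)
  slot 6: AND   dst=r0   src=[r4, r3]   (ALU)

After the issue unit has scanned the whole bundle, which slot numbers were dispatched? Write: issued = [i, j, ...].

  0. MUL→r1 ⇒ go  {1A/1Mu/2Ld/1B | 4r 2w}
  1. MEM→r6 ⇒ go  {1A/1Mu/1Ld/1B | 3r 1w}
  2. MUL→r1 ⇒ no(WAW)  {1A/1Mu/1Ld/1B | 3r 1w}
  3. MUL→r3 ⇒ go  {1A/0Mu/1Ld/1B | 1r 0w}
  4. MEM ⇒ no(RD_PORT)  {1A/0Mu/1Ld/1B | 1r 0w}
  5. ALU→r4 ⇒ no(WR_PORT)  {1A/0Mu/1Ld/1B | 1r 0w}
  6. ALU→r0 ⇒ no(RD_PORT)  {1A/0Mu/1Ld/1B | 1r 0w}

issued = [0, 1, 3]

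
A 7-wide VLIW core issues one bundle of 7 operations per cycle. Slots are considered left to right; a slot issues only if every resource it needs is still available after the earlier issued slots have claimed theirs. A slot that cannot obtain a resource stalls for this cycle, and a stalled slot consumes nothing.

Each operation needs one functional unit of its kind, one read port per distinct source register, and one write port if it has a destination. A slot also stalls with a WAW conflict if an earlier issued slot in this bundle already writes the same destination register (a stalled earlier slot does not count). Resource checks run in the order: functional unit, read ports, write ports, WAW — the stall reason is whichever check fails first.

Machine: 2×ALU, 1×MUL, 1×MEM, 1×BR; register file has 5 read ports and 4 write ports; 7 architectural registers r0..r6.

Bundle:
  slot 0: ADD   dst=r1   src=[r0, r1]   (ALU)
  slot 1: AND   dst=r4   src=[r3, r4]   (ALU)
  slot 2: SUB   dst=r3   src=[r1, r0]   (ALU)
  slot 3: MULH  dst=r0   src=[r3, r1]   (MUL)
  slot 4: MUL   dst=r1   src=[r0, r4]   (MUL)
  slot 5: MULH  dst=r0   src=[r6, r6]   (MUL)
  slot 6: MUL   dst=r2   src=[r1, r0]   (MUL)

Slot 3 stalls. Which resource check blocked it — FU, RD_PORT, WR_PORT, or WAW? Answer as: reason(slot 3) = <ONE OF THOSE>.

reason(slot 3) = RD_PORT

[0] ALU needs rd=2 wr=1: ok; after: ALU=1 MUL=1 MEM=1 BR=1, R=3, W=3
[1] ALU needs rd=2 wr=1: ok; after: ALU=0 MUL=1 MEM=1 BR=1, R=1, W=2
[2] ALU needs rd=2 wr=1: FU; after: ALU=0 MUL=1 MEM=1 BR=1, R=1, W=2
[3] MUL needs rd=2 wr=1: RD_PORT; after: ALU=0 MUL=1 MEM=1 BR=1, R=1, W=2
[4] MUL needs rd=2 wr=1: RD_PORT; after: ALU=0 MUL=1 MEM=1 BR=1, R=1, W=2
[5] MUL needs rd=1 wr=1: ok; after: ALU=0 MUL=0 MEM=1 BR=1, R=0, W=1
[6] MUL needs rd=2 wr=1: FU; after: ALU=0 MUL=0 MEM=1 BR=1, R=0, W=1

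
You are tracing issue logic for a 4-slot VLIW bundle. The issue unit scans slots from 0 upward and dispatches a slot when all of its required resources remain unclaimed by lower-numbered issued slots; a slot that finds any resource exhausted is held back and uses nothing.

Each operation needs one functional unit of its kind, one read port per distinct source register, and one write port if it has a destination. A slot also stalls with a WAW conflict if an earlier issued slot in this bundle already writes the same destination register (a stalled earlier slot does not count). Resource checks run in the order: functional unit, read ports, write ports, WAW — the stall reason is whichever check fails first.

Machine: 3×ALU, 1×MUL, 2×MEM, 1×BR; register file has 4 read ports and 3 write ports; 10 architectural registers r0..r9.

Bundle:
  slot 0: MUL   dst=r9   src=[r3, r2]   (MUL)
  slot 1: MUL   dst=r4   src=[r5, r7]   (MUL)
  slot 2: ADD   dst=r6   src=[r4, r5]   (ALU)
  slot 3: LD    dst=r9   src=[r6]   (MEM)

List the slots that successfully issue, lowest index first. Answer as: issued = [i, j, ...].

issued = [0, 2]

[0] MUL needs rd=2 wr=1: ok; after: ALU=3 MUL=0 MEM=2 BR=1, R=2, W=2
[1] MUL needs rd=2 wr=1: FU; after: ALU=3 MUL=0 MEM=2 BR=1, R=2, W=2
[2] ALU needs rd=2 wr=1: ok; after: ALU=2 MUL=0 MEM=2 BR=1, R=0, W=1
[3] MEM needs rd=1 wr=1: RD_PORT; after: ALU=2 MUL=0 MEM=2 BR=1, R=0, W=1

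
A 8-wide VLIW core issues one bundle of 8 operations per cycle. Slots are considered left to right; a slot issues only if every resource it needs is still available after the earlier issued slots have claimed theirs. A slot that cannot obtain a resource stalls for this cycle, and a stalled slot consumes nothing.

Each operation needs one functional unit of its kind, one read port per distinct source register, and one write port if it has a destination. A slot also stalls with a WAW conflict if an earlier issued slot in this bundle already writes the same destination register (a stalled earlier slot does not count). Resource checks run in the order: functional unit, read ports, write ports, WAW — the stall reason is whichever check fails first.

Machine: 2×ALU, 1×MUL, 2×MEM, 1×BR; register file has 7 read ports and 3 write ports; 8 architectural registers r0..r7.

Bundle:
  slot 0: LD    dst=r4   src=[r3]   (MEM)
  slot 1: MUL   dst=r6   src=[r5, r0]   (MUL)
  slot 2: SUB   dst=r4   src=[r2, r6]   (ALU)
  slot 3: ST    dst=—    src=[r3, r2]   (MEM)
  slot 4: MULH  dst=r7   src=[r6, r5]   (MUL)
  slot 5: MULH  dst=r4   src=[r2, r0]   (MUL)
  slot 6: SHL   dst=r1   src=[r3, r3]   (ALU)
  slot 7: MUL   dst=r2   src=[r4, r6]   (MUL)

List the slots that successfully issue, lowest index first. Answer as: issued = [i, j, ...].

  0. MEM→r4 ⇒ go  {2A/1Mu/1Ld/1B | 6r 2w}
  1. MUL→r6 ⇒ go  {2A/0Mu/1Ld/1B | 4r 1w}
  2. ALU→r4 ⇒ no(WAW)  {2A/0Mu/1Ld/1B | 4r 1w}
  3. MEM ⇒ go  {2A/0Mu/0Ld/1B | 2r 1w}
  4. MUL→r7 ⇒ no(FU)  {2A/0Mu/0Ld/1B | 2r 1w}
  5. MUL→r4 ⇒ no(FU)  {2A/0Mu/0Ld/1B | 2r 1w}
  6. ALU→r1 ⇒ go  {1A/0Mu/0Ld/1B | 1r 0w}
  7. MUL→r2 ⇒ no(FU)  {1A/0Mu/0Ld/1B | 1r 0w}

issued = [0, 1, 3, 6]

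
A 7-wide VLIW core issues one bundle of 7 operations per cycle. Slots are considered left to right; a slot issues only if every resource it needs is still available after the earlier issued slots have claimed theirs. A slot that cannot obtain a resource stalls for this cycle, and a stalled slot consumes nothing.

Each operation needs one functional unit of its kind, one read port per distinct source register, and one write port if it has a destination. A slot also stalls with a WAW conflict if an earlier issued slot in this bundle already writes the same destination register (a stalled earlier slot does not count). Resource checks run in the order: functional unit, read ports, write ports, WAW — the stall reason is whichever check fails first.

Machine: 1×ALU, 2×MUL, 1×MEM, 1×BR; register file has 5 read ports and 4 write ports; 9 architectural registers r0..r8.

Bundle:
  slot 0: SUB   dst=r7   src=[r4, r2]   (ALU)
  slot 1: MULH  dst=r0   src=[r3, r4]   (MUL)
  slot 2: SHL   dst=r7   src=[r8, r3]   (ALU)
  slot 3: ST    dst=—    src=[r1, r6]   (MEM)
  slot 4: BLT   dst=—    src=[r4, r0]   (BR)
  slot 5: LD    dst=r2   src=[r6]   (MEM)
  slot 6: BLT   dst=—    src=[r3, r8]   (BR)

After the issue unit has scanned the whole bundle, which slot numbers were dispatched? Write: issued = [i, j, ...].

issued = [0, 1, 5]

slot 0 (ALU): ISSUE — free A0,Mu2,Ld1,B1 rp3 wp3
slot 1 (MUL): ISSUE — free A0,Mu1,Ld1,B1 rp1 wp2
slot 2 (ALU): stall FU — free A0,Mu1,Ld1,B1 rp1 wp2
slot 3 (MEM): stall RD_PORT — free A0,Mu1,Ld1,B1 rp1 wp2
slot 4 (BR): stall RD_PORT — free A0,Mu1,Ld1,B1 rp1 wp2
slot 5 (MEM): ISSUE — free A0,Mu1,Ld0,B1 rp0 wp1
slot 6 (BR): stall RD_PORT — free A0,Mu1,Ld0,B1 rp0 wp1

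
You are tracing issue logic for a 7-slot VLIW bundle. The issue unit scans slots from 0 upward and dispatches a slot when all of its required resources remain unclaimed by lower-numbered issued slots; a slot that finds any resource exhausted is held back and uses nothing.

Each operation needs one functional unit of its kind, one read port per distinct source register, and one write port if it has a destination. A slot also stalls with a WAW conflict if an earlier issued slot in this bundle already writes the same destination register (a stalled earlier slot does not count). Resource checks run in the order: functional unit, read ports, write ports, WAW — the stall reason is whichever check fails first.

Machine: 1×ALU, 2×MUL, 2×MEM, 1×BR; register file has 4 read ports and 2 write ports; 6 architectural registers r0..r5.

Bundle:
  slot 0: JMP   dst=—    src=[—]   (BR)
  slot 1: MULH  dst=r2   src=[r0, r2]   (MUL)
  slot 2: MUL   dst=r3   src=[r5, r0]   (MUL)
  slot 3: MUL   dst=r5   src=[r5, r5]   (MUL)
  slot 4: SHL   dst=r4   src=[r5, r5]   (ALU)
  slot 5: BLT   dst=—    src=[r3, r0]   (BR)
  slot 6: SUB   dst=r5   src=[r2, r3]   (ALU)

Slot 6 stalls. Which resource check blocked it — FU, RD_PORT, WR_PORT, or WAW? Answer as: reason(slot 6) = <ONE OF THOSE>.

reason(slot 6) = RD_PORT

slot 0 (BR): ISSUE — free A1,Mu2,Ld2,B0 rp4 wp2
slot 1 (MUL): ISSUE — free A1,Mu1,Ld2,B0 rp2 wp1
slot 2 (MUL): ISSUE — free A1,Mu0,Ld2,B0 rp0 wp0
slot 3 (MUL): stall FU — free A1,Mu0,Ld2,B0 rp0 wp0
slot 4 (ALU): stall RD_PORT — free A1,Mu0,Ld2,B0 rp0 wp0
slot 5 (BR): stall FU — free A1,Mu0,Ld2,B0 rp0 wp0
slot 6 (ALU): stall RD_PORT — free A1,Mu0,Ld2,B0 rp0 wp0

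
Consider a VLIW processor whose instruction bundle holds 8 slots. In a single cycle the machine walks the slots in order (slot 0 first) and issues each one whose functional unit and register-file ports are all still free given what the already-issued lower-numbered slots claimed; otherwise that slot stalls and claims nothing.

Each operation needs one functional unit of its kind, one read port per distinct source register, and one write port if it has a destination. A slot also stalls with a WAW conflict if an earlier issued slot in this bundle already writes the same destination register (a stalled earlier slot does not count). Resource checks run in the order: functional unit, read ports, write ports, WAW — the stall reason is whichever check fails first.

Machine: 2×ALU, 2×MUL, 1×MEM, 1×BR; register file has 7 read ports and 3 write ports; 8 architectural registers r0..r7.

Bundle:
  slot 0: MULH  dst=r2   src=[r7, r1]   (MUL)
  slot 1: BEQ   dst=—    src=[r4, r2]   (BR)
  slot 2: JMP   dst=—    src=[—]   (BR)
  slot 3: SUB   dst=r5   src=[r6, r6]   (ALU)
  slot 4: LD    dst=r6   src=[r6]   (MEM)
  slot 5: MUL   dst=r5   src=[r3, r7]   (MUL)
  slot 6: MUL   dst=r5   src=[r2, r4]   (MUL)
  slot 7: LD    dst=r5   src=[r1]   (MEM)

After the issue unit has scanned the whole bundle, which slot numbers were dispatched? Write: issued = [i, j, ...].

issued = [0, 1, 3, 4]

slot 0 (MUL): ISSUE — free A2,Mu1,Ld1,B1 rp5 wp2
slot 1 (BR): ISSUE — free A2,Mu1,Ld1,B0 rp3 wp2
slot 2 (BR): stall FU — free A2,Mu1,Ld1,B0 rp3 wp2
slot 3 (ALU): ISSUE — free A1,Mu1,Ld1,B0 rp2 wp1
slot 4 (MEM): ISSUE — free A1,Mu1,Ld0,B0 rp1 wp0
slot 5 (MUL): stall RD_PORT — free A1,Mu1,Ld0,B0 rp1 wp0
slot 6 (MUL): stall RD_PORT — free A1,Mu1,Ld0,B0 rp1 wp0
slot 7 (MEM): stall FU — free A1,Mu1,Ld0,B0 rp1 wp0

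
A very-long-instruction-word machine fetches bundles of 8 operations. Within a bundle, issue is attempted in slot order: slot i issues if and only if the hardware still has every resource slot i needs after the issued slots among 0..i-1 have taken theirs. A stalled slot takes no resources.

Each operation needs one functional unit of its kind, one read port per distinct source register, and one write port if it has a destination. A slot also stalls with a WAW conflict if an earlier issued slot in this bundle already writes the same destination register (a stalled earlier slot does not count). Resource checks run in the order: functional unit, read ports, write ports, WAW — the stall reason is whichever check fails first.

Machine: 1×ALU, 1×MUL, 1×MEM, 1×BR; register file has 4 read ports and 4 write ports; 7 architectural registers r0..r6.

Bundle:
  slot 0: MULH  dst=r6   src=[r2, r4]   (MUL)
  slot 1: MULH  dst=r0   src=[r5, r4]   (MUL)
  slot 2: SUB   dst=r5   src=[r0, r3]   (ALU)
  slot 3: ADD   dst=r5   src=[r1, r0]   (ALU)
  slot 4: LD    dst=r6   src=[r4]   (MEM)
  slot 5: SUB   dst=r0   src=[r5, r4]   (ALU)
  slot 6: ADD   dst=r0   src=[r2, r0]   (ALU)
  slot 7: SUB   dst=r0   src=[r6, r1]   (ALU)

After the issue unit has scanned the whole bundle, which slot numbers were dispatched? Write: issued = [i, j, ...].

issued = [0, 2]

[0] MUL needs rd=2 wr=1: ok; after: ALU=1 MUL=0 MEM=1 BR=1, R=2, W=3
[1] MUL needs rd=2 wr=1: FU; after: ALU=1 MUL=0 MEM=1 BR=1, R=2, W=3
[2] ALU needs rd=2 wr=1: ok; after: ALU=0 MUL=0 MEM=1 BR=1, R=0, W=2
[3] ALU needs rd=2 wr=1: FU; after: ALU=0 MUL=0 MEM=1 BR=1, R=0, W=2
[4] MEM needs rd=1 wr=1: RD_PORT; after: ALU=0 MUL=0 MEM=1 BR=1, R=0, W=2
[5] ALU needs rd=2 wr=1: FU; after: ALU=0 MUL=0 MEM=1 BR=1, R=0, W=2
[6] ALU needs rd=2 wr=1: FU; after: ALU=0 MUL=0 MEM=1 BR=1, R=0, W=2
[7] ALU needs rd=2 wr=1: FU; after: ALU=0 MUL=0 MEM=1 BR=1, R=0, W=2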